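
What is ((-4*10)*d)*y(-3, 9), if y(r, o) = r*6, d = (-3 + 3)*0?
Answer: 0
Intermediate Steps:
d = 0 (d = 0*0 = 0)
y(r, o) = 6*r
((-4*10)*d)*y(-3, 9) = (-4*10*0)*(6*(-3)) = -40*0*(-18) = 0*(-18) = 0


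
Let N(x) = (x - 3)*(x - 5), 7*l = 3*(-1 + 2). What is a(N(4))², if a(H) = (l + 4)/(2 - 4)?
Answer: 961/196 ≈ 4.9031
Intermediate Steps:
l = 3/7 (l = (3*(-1 + 2))/7 = (3*1)/7 = (⅐)*3 = 3/7 ≈ 0.42857)
N(x) = (-5 + x)*(-3 + x) (N(x) = (-3 + x)*(-5 + x) = (-5 + x)*(-3 + x))
a(H) = -31/14 (a(H) = (3/7 + 4)/(2 - 4) = (31/7)/(-2) = (31/7)*(-½) = -31/14)
a(N(4))² = (-31/14)² = 961/196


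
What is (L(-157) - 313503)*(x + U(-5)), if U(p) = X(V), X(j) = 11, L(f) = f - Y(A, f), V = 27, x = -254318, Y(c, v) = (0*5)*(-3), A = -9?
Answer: 79765933620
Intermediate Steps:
Y(c, v) = 0 (Y(c, v) = 0*(-3) = 0)
L(f) = f (L(f) = f - 1*0 = f + 0 = f)
U(p) = 11
(L(-157) - 313503)*(x + U(-5)) = (-157 - 313503)*(-254318 + 11) = -313660*(-254307) = 79765933620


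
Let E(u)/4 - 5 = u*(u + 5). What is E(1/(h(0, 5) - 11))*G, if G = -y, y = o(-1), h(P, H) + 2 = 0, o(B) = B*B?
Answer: -3124/169 ≈ -18.485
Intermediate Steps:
o(B) = B**2
h(P, H) = -2 (h(P, H) = -2 + 0 = -2)
y = 1 (y = (-1)**2 = 1)
E(u) = 20 + 4*u*(5 + u) (E(u) = 20 + 4*(u*(u + 5)) = 20 + 4*(u*(5 + u)) = 20 + 4*u*(5 + u))
G = -1 (G = -1*1 = -1)
E(1/(h(0, 5) - 11))*G = (20 + 4*(1/(-2 - 11))**2 + 20/(-2 - 11))*(-1) = (20 + 4*(1/(-13))**2 + 20/(-13))*(-1) = (20 + 4*(-1/13)**2 + 20*(-1/13))*(-1) = (20 + 4*(1/169) - 20/13)*(-1) = (20 + 4/169 - 20/13)*(-1) = (3124/169)*(-1) = -3124/169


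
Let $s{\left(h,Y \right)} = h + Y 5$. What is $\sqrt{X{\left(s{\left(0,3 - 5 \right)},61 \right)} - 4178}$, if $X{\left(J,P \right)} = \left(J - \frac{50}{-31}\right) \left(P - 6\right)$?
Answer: $\frac{i \sqrt{4458358}}{31} \approx 68.112 i$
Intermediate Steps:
$s{\left(h,Y \right)} = h + 5 Y$
$X{\left(J,P \right)} = \left(-6 + P\right) \left(\frac{50}{31} + J\right)$ ($X{\left(J,P \right)} = \left(J - - \frac{50}{31}\right) \left(-6 + P\right) = \left(J + \frac{50}{31}\right) \left(-6 + P\right) = \left(\frac{50}{31} + J\right) \left(-6 + P\right) = \left(-6 + P\right) \left(\frac{50}{31} + J\right)$)
$\sqrt{X{\left(s{\left(0,3 - 5 \right)},61 \right)} - 4178} = \sqrt{\left(- \frac{300}{31} - 6 \left(0 + 5 \left(3 - 5\right)\right) + \frac{50}{31} \cdot 61 + \left(0 + 5 \left(3 - 5\right)\right) 61\right) - 4178} = \sqrt{\left(- \frac{300}{31} - 6 \left(0 + 5 \left(3 - 5\right)\right) + \frac{3050}{31} + \left(0 + 5 \left(3 - 5\right)\right) 61\right) - 4178} = \sqrt{\left(- \frac{300}{31} - 6 \left(0 + 5 \left(-2\right)\right) + \frac{3050}{31} + \left(0 + 5 \left(-2\right)\right) 61\right) - 4178} = \sqrt{\left(- \frac{300}{31} - 6 \left(0 - 10\right) + \frac{3050}{31} + \left(0 - 10\right) 61\right) - 4178} = \sqrt{\left(- \frac{300}{31} - -60 + \frac{3050}{31} - 610\right) - 4178} = \sqrt{\left(- \frac{300}{31} + 60 + \frac{3050}{31} - 610\right) - 4178} = \sqrt{- \frac{14300}{31} - 4178} = \sqrt{- \frac{143818}{31}} = \frac{i \sqrt{4458358}}{31}$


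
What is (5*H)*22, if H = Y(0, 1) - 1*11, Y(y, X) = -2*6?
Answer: -2530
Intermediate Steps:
Y(y, X) = -12
H = -23 (H = -12 - 1*11 = -12 - 11 = -23)
(5*H)*22 = (5*(-23))*22 = -115*22 = -2530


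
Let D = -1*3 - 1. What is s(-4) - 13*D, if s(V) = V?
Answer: 48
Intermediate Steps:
D = -4 (D = -3 - 1 = -4)
s(-4) - 13*D = -4 - 13*(-4) = -4 + 52 = 48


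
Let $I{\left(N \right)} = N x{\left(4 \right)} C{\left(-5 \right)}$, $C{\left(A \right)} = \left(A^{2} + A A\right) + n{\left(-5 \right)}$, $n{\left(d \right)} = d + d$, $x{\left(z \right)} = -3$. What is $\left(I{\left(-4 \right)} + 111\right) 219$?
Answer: $129429$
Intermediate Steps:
$n{\left(d \right)} = 2 d$
$C{\left(A \right)} = -10 + 2 A^{2}$ ($C{\left(A \right)} = \left(A^{2} + A A\right) + 2 \left(-5\right) = \left(A^{2} + A^{2}\right) - 10 = 2 A^{2} - 10 = -10 + 2 A^{2}$)
$I{\left(N \right)} = - 120 N$ ($I{\left(N \right)} = N \left(-3\right) \left(-10 + 2 \left(-5\right)^{2}\right) = - 3 N \left(-10 + 2 \cdot 25\right) = - 3 N \left(-10 + 50\right) = - 3 N 40 = - 120 N$)
$\left(I{\left(-4 \right)} + 111\right) 219 = \left(\left(-120\right) \left(-4\right) + 111\right) 219 = \left(480 + 111\right) 219 = 591 \cdot 219 = 129429$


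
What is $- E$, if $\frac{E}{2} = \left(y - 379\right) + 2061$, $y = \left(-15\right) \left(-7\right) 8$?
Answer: $-5044$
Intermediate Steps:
$y = 840$ ($y = 105 \cdot 8 = 840$)
$E = 5044$ ($E = 2 \left(\left(840 - 379\right) + 2061\right) = 2 \left(461 + 2061\right) = 2 \cdot 2522 = 5044$)
$- E = \left(-1\right) 5044 = -5044$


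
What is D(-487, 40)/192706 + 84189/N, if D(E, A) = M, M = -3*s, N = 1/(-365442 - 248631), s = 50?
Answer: -4981275874216416/96353 ≈ -5.1698e+10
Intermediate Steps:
N = -1/614073 (N = 1/(-614073) = -1/614073 ≈ -1.6285e-6)
M = -150 (M = -3*50 = -150)
D(E, A) = -150
D(-487, 40)/192706 + 84189/N = -150/192706 + 84189/(-1/614073) = -150*1/192706 + 84189*(-614073) = -75/96353 - 51698191797 = -4981275874216416/96353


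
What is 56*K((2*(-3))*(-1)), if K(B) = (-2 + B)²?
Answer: 896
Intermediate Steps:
56*K((2*(-3))*(-1)) = 56*(-2 + (2*(-3))*(-1))² = 56*(-2 - 6*(-1))² = 56*(-2 + 6)² = 56*4² = 56*16 = 896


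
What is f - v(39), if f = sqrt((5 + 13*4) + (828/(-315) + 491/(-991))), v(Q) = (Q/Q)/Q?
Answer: -1/39 + 12*sqrt(450107245)/34685 ≈ 7.3144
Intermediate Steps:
v(Q) = 1/Q
f = 12*sqrt(450107245)/34685 (f = sqrt((5 + 52) + (828*(-1/315) + 491*(-1/991))) = sqrt(57 + (-92/35 - 491/991)) = sqrt(57 - 108357/34685) = sqrt(1868688/34685) = 12*sqrt(450107245)/34685 ≈ 7.3400)
f - v(39) = 12*sqrt(450107245)/34685 - 1/39 = -1/39 + 12*sqrt(450107245)/34685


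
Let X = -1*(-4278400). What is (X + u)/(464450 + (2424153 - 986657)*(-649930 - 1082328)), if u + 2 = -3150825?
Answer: -1127573/2490113481518 ≈ -4.5282e-7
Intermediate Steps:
u = -3150827 (u = -2 - 3150825 = -3150827)
X = 4278400
(X + u)/(464450 + (2424153 - 986657)*(-649930 - 1082328)) = (4278400 - 3150827)/(464450 + (2424153 - 986657)*(-649930 - 1082328)) = 1127573/(464450 + 1437496*(-1732258)) = 1127573/(464450 - 2490113945968) = 1127573/(-2490113481518) = 1127573*(-1/2490113481518) = -1127573/2490113481518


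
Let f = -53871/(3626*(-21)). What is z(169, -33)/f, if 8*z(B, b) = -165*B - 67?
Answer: -88684708/17957 ≈ -4938.7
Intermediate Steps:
f = 17957/25382 (f = -53871/(-76146) = -53871*(-1/76146) = 17957/25382 ≈ 0.70747)
z(B, b) = -67/8 - 165*B/8 (z(B, b) = (-165*B - 67)/8 = (-67 - 165*B)/8 = -67/8 - 165*B/8)
z(169, -33)/f = (-67/8 - 165/8*169)/(17957/25382) = (-67/8 - 27885/8)*(25382/17957) = -3494*25382/17957 = -88684708/17957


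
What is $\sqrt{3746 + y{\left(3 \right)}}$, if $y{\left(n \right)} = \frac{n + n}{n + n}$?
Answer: $\sqrt{3747} \approx 61.213$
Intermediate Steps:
$y{\left(n \right)} = 1$ ($y{\left(n \right)} = \frac{2 n}{2 n} = 2 n \frac{1}{2 n} = 1$)
$\sqrt{3746 + y{\left(3 \right)}} = \sqrt{3746 + 1} = \sqrt{3747}$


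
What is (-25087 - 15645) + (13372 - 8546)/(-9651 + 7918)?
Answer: -70593382/1733 ≈ -40735.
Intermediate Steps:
(-25087 - 15645) + (13372 - 8546)/(-9651 + 7918) = -40732 + 4826/(-1733) = -40732 + 4826*(-1/1733) = -40732 - 4826/1733 = -70593382/1733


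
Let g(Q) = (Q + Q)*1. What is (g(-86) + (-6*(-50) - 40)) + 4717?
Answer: 4805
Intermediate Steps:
g(Q) = 2*Q (g(Q) = (2*Q)*1 = 2*Q)
(g(-86) + (-6*(-50) - 40)) + 4717 = (2*(-86) + (-6*(-50) - 40)) + 4717 = (-172 + (300 - 40)) + 4717 = (-172 + 260) + 4717 = 88 + 4717 = 4805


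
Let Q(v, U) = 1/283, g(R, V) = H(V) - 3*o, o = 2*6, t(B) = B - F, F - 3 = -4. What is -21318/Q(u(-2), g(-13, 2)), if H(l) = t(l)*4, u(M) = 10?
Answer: -6032994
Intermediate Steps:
F = -1 (F = 3 - 4 = -1)
t(B) = 1 + B (t(B) = B - 1*(-1) = B + 1 = 1 + B)
H(l) = 4 + 4*l (H(l) = (1 + l)*4 = 4 + 4*l)
o = 12
g(R, V) = -32 + 4*V (g(R, V) = (4 + 4*V) - 3*12 = (4 + 4*V) - 36 = -32 + 4*V)
Q(v, U) = 1/283
-21318/Q(u(-2), g(-13, 2)) = -21318/1/283 = -21318*283 = -6032994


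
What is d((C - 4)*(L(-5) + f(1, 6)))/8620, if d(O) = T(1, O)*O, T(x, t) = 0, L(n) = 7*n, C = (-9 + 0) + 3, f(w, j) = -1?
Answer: 0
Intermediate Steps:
C = -6 (C = -9 + 3 = -6)
d(O) = 0 (d(O) = 0*O = 0)
d((C - 4)*(L(-5) + f(1, 6)))/8620 = 0/8620 = 0*(1/8620) = 0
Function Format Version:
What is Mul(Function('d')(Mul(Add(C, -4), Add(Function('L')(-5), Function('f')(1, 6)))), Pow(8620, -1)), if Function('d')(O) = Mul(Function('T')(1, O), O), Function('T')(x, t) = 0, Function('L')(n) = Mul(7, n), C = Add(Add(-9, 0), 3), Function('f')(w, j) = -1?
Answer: 0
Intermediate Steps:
C = -6 (C = Add(-9, 3) = -6)
Function('d')(O) = 0 (Function('d')(O) = Mul(0, O) = 0)
Mul(Function('d')(Mul(Add(C, -4), Add(Function('L')(-5), Function('f')(1, 6)))), Pow(8620, -1)) = Mul(0, Pow(8620, -1)) = Mul(0, Rational(1, 8620)) = 0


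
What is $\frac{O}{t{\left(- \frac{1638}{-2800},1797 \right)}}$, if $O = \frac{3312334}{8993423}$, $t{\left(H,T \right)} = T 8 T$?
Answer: $\frac{1656167}{116166569969628} \approx 1.4257 \cdot 10^{-8}$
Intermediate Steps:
$t{\left(H,T \right)} = 8 T^{2}$ ($t{\left(H,T \right)} = 8 T T = 8 T^{2}$)
$O = \frac{3312334}{8993423}$ ($O = 3312334 \cdot \frac{1}{8993423} = \frac{3312334}{8993423} \approx 0.36831$)
$\frac{O}{t{\left(- \frac{1638}{-2800},1797 \right)}} = \frac{3312334}{8993423 \cdot 8 \cdot 1797^{2}} = \frac{3312334}{8993423 \cdot 8 \cdot 3229209} = \frac{3312334}{8993423 \cdot 25833672} = \frac{3312334}{8993423} \cdot \frac{1}{25833672} = \frac{1656167}{116166569969628}$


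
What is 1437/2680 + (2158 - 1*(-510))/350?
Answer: 765319/93800 ≈ 8.1591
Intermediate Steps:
1437/2680 + (2158 - 1*(-510))/350 = 1437*(1/2680) + (2158 + 510)*(1/350) = 1437/2680 + 2668*(1/350) = 1437/2680 + 1334/175 = 765319/93800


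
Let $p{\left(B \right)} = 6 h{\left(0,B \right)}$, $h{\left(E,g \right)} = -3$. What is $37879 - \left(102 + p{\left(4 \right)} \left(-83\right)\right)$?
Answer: $36283$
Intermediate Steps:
$p{\left(B \right)} = -18$ ($p{\left(B \right)} = 6 \left(-3\right) = -18$)
$37879 - \left(102 + p{\left(4 \right)} \left(-83\right)\right) = 37879 - \left(102 - -1494\right) = 37879 - \left(102 + 1494\right) = 37879 - 1596 = 36283$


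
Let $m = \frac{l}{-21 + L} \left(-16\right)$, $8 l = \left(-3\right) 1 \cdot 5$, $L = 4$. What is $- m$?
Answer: $\frac{30}{17} \approx 1.7647$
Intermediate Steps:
$l = - \frac{15}{8}$ ($l = \frac{\left(-3\right) 1 \cdot 5}{8} = \frac{\left(-3\right) 5}{8} = \frac{1}{8} \left(-15\right) = - \frac{15}{8} \approx -1.875$)
$m = - \frac{30}{17}$ ($m = - \frac{15}{8 \left(-21 + 4\right)} \left(-16\right) = - \frac{15}{8 \left(-17\right)} \left(-16\right) = \left(- \frac{15}{8}\right) \left(- \frac{1}{17}\right) \left(-16\right) = \frac{15}{136} \left(-16\right) = - \frac{30}{17} \approx -1.7647$)
$- m = \left(-1\right) \left(- \frac{30}{17}\right) = \frac{30}{17}$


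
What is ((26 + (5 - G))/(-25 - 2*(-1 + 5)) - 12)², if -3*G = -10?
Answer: 1615441/9801 ≈ 164.82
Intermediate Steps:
G = 10/3 (G = -⅓*(-10) = 10/3 ≈ 3.3333)
((26 + (5 - G))/(-25 - 2*(-1 + 5)) - 12)² = ((26 + (5 - 1*10/3))/(-25 - 2*(-1 + 5)) - 12)² = ((26 + (5 - 10/3))/(-25 - 2*4) - 12)² = ((26 + 5/3)/(-25 - 8) - 12)² = ((83/3)/(-33) - 12)² = ((83/3)*(-1/33) - 12)² = (-83/99 - 12)² = (-1271/99)² = 1615441/9801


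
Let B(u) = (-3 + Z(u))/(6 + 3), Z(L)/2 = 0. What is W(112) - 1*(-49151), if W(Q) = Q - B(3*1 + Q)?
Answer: 147790/3 ≈ 49263.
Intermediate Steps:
Z(L) = 0 (Z(L) = 2*0 = 0)
B(u) = -1/3 (B(u) = (-3 + 0)/(6 + 3) = -3/9 = -3*1/9 = -1/3)
W(Q) = 1/3 + Q (W(Q) = Q - 1*(-1/3) = Q + 1/3 = 1/3 + Q)
W(112) - 1*(-49151) = (1/3 + 112) - 1*(-49151) = 337/3 + 49151 = 147790/3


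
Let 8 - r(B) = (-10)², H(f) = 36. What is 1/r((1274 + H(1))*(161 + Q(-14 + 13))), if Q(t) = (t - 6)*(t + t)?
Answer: -1/92 ≈ -0.010870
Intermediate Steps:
Q(t) = 2*t*(-6 + t) (Q(t) = (-6 + t)*(2*t) = 2*t*(-6 + t))
r(B) = -92 (r(B) = 8 - 1*(-10)² = 8 - 1*100 = 8 - 100 = -92)
1/r((1274 + H(1))*(161 + Q(-14 + 13))) = 1/(-92) = -1/92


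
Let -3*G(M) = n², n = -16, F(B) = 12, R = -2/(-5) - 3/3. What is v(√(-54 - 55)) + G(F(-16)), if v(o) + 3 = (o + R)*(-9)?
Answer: -1244/15 - 9*I*√109 ≈ -82.933 - 93.963*I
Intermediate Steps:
R = -⅗ (R = -2*(-⅕) - 3*⅓ = ⅖ - 1 = -⅗ ≈ -0.60000)
v(o) = 12/5 - 9*o (v(o) = -3 + (o - ⅗)*(-9) = -3 + (-⅗ + o)*(-9) = -3 + (27/5 - 9*o) = 12/5 - 9*o)
G(M) = -256/3 (G(M) = -⅓*(-16)² = -⅓*256 = -256/3)
v(√(-54 - 55)) + G(F(-16)) = (12/5 - 9*√(-54 - 55)) - 256/3 = (12/5 - 9*I*√109) - 256/3 = -1244/15 - 9*I*√109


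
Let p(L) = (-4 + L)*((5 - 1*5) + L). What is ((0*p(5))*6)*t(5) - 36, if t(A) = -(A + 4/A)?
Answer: -36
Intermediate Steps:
p(L) = L*(-4 + L) (p(L) = (-4 + L)*((5 - 5) + L) = (-4 + L)*(0 + L) = (-4 + L)*L = L*(-4 + L))
t(A) = -A - 4/A
((0*p(5))*6)*t(5) - 36 = ((0*(5*(-4 + 5)))*6)*(-1*5 - 4/5) - 36 = ((0*(5*1))*6)*(-5 - 4*⅕) - 36 = ((0*5)*6)*(-5 - ⅘) - 36 = (0*6)*(-29/5) - 36 = 0*(-29/5) - 36 = 0 - 36 = -36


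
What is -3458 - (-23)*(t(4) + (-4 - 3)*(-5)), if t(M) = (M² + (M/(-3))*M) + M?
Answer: -6947/3 ≈ -2315.7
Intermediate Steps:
t(M) = M + 2*M²/3 (t(M) = (M² + (M*(-⅓))*M) + M = (M² + (-M/3)*M) + M = (M² - M²/3) + M = 2*M²/3 + M = M + 2*M²/3)
-3458 - (-23)*(t(4) + (-4 - 3)*(-5)) = -3458 - (-23)*((⅓)*4*(3 + 2*4) + (-4 - 3)*(-5)) = -3458 - (-23)*((⅓)*4*(3 + 8) - 7*(-5)) = -3458 - (-23)*((⅓)*4*11 + 35) = -3458 - (-23)*(44/3 + 35) = -3458 - (-23)*149/3 = -3458 - 1*(-3427/3) = -3458 + 3427/3 = -6947/3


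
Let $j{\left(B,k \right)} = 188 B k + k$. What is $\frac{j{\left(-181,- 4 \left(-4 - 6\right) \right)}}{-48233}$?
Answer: $\frac{1361080}{48233} \approx 28.219$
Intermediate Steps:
$j{\left(B,k \right)} = k + 188 B k$ ($j{\left(B,k \right)} = 188 B k + k = k + 188 B k$)
$\frac{j{\left(-181,- 4 \left(-4 - 6\right) \right)}}{-48233} = \frac{- 4 \left(-4 - 6\right) \left(1 + 188 \left(-181\right)\right)}{-48233} = \left(-4\right) \left(-10\right) \left(1 - 34028\right) \left(- \frac{1}{48233}\right) = 40 \left(-34027\right) \left(- \frac{1}{48233}\right) = \left(-1361080\right) \left(- \frac{1}{48233}\right) = \frac{1361080}{48233}$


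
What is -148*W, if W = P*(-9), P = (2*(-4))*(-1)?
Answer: 10656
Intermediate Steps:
P = 8 (P = -8*(-1) = 8)
W = -72 (W = 8*(-9) = -72)
-148*W = -148*(-72) = 10656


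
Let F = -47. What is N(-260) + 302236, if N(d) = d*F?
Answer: 314456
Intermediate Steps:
N(d) = -47*d (N(d) = d*(-47) = -47*d)
N(-260) + 302236 = -47*(-260) + 302236 = 12220 + 302236 = 314456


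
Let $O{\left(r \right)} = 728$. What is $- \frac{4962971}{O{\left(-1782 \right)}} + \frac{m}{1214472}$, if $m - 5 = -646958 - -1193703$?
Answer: $- \frac{394230199}{57832} \approx -6816.8$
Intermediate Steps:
$m = 546750$ ($m = 5 - -546745 = 5 + \left(-646958 + 1193703\right) = 5 + 546745 = 546750$)
$- \frac{4962971}{O{\left(-1782 \right)}} + \frac{m}{1214472} = - \frac{4962971}{728} + \frac{546750}{1214472} = \left(-4962971\right) \frac{1}{728} + 546750 \cdot \frac{1}{1214472} = - \frac{381767}{56} + \frac{91125}{202412} = - \frac{394230199}{57832}$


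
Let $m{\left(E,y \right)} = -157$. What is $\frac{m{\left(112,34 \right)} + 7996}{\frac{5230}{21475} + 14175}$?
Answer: $\frac{33668505}{60882671} \approx 0.55301$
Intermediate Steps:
$\frac{m{\left(112,34 \right)} + 7996}{\frac{5230}{21475} + 14175} = \frac{-157 + 7996}{\frac{5230}{21475} + 14175} = \frac{7839}{5230 \cdot \frac{1}{21475} + 14175} = \frac{7839}{\frac{1046}{4295} + 14175} = \frac{7839}{\frac{60882671}{4295}} = 7839 \cdot \frac{4295}{60882671} = \frac{33668505}{60882671}$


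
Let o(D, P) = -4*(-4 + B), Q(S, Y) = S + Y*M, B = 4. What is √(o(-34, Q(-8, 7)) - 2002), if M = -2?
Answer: I*√2002 ≈ 44.744*I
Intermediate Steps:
Q(S, Y) = S - 2*Y (Q(S, Y) = S + Y*(-2) = S - 2*Y)
o(D, P) = 0 (o(D, P) = -4*(-4 + 4) = -4*0 = 0)
√(o(-34, Q(-8, 7)) - 2002) = √(0 - 2002) = √(-2002) = I*√2002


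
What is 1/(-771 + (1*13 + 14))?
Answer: -1/744 ≈ -0.0013441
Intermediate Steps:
1/(-771 + (1*13 + 14)) = 1/(-771 + (13 + 14)) = 1/(-771 + 27) = 1/(-744) = -1/744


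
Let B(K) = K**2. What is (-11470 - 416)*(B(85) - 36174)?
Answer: 344087814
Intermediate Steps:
(-11470 - 416)*(B(85) - 36174) = (-11470 - 416)*(85**2 - 36174) = -11886*(7225 - 36174) = -11886*(-28949) = 344087814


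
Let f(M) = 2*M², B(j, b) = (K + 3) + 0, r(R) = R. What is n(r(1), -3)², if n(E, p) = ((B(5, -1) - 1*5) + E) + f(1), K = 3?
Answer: 16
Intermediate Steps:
B(j, b) = 6 (B(j, b) = (3 + 3) + 0 = 6 + 0 = 6)
n(E, p) = 3 + E (n(E, p) = ((6 - 1*5) + E) + 2*1² = ((6 - 5) + E) + 2*1 = (1 + E) + 2 = 3 + E)
n(r(1), -3)² = (3 + 1)² = 4² = 16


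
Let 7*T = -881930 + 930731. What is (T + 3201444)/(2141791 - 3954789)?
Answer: -2041719/1153726 ≈ -1.7697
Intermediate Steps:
T = 48801/7 (T = (-881930 + 930731)/7 = (⅐)*48801 = 48801/7 ≈ 6971.6)
(T + 3201444)/(2141791 - 3954789) = (48801/7 + 3201444)/(2141791 - 3954789) = (22458909/7)/(-1812998) = (22458909/7)*(-1/1812998) = -2041719/1153726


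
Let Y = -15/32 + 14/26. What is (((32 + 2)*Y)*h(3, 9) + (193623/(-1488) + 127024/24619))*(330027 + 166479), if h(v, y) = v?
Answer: -580550381910804/9921457 ≈ -5.8515e+7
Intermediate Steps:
Y = 29/416 (Y = -15*1/32 + 14*(1/26) = -15/32 + 7/13 = 29/416 ≈ 0.069712)
(((32 + 2)*Y)*h(3, 9) + (193623/(-1488) + 127024/24619))*(330027 + 166479) = (((32 + 2)*(29/416))*3 + (193623/(-1488) + 127024/24619))*(330027 + 166479) = ((34*(29/416))*3 + (193623*(-1/1488) + 127024*(1/24619)))*496506 = ((493/208)*3 + (-64541/496 + 127024/24619))*496506 = (1479/208 - 1525930975/12211024)*496506 = -1169271634/9921457*496506 = -580550381910804/9921457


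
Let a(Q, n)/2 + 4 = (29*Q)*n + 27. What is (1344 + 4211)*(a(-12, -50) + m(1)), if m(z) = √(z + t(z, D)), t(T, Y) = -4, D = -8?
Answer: 193569530 + 5555*I*√3 ≈ 1.9357e+8 + 9621.5*I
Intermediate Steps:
a(Q, n) = 46 + 58*Q*n (a(Q, n) = -8 + 2*((29*Q)*n + 27) = -8 + 2*(29*Q*n + 27) = -8 + 2*(27 + 29*Q*n) = -8 + (54 + 58*Q*n) = 46 + 58*Q*n)
m(z) = √(-4 + z) (m(z) = √(z - 4) = √(-4 + z))
(1344 + 4211)*(a(-12, -50) + m(1)) = (1344 + 4211)*((46 + 58*(-12)*(-50)) + √(-4 + 1)) = 5555*((46 + 34800) + √(-3)) = 5555*(34846 + I*√3) = 193569530 + 5555*I*√3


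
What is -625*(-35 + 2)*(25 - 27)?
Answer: -41250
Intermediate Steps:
-625*(-35 + 2)*(25 - 27) = -(-20625)*(-2) = -625*66 = -41250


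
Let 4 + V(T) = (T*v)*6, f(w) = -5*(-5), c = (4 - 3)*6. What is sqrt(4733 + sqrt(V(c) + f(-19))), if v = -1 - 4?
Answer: sqrt(4733 + I*sqrt(159)) ≈ 68.797 + 0.0916*I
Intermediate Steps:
v = -5
c = 6 (c = 1*6 = 6)
f(w) = 25
V(T) = -4 - 30*T (V(T) = -4 + (T*(-5))*6 = -4 - 5*T*6 = -4 - 30*T)
sqrt(4733 + sqrt(V(c) + f(-19))) = sqrt(4733 + sqrt((-4 - 30*6) + 25)) = sqrt(4733 + sqrt((-4 - 180) + 25)) = sqrt(4733 + sqrt(-184 + 25)) = sqrt(4733 + sqrt(-159)) = sqrt(4733 + I*sqrt(159))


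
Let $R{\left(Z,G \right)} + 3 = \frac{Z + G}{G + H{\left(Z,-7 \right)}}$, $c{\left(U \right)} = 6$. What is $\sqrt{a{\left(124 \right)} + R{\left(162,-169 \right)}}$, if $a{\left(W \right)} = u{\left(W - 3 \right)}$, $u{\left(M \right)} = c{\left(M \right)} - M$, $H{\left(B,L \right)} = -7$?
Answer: $\frac{i \sqrt{228371}}{44} \approx 10.861 i$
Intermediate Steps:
$u{\left(M \right)} = 6 - M$
$R{\left(Z,G \right)} = -3 + \frac{G + Z}{-7 + G}$ ($R{\left(Z,G \right)} = -3 + \frac{Z + G}{G - 7} = -3 + \frac{G + Z}{-7 + G}$)
$a{\left(W \right)} = 9 - W$ ($a{\left(W \right)} = 6 - \left(W - 3\right) = 6 - \left(-3 + W\right) = 9 - W$)
$\sqrt{a{\left(124 \right)} + R{\left(162,-169 \right)}} = \sqrt{\left(9 - 124\right) + \frac{21 + 162 - -338}{-7 - 169}} = \sqrt{\left(9 - 124\right) + \frac{21 + 162 + 338}{-176}} = \sqrt{-115 - \frac{521}{176}} = \sqrt{- \frac{20761}{176}} = \frac{i \sqrt{228371}}{44}$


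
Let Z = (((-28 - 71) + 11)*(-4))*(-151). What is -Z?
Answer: 53152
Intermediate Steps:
Z = -53152 (Z = ((-99 + 11)*(-4))*(-151) = -88*(-4)*(-151) = 352*(-151) = -53152)
-Z = -1*(-53152) = 53152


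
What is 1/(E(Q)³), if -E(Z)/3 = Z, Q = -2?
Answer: 1/216 ≈ 0.0046296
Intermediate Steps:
E(Z) = -3*Z
1/(E(Q)³) = 1/((-3*(-2))³) = 1/(6³) = 1/216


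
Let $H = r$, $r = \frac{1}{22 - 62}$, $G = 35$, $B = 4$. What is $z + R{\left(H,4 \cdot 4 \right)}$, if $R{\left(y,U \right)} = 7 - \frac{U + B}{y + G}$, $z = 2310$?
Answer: $\frac{3240683}{1399} \approx 2316.4$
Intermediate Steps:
$r = - \frac{1}{40}$ ($r = \frac{1}{-40} = - \frac{1}{40} \approx -0.025$)
$H = - \frac{1}{40} \approx -0.025$
$R{\left(y,U \right)} = 7 - \frac{4 + U}{35 + y}$ ($R{\left(y,U \right)} = 7 - \frac{U + 4}{y + 35} = 7 - \frac{4 + U}{35 + y}$)
$z + R{\left(H,4 \cdot 4 \right)} = 2310 + \frac{241 - 4 \cdot 4 + 7 \left(- \frac{1}{40}\right)}{35 - \frac{1}{40}} = 2310 + \frac{241 - 16 - \frac{7}{40}}{\frac{1399}{40}} = 2310 + \frac{40 \left(241 - 16 - \frac{7}{40}\right)}{1399} = 2310 + \frac{40}{1399} \cdot \frac{8993}{40} = 2310 + \frac{8993}{1399} = \frac{3240683}{1399}$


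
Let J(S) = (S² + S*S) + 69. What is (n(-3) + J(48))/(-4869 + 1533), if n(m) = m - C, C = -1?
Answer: -4675/3336 ≈ -1.4014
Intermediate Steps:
n(m) = 1 + m (n(m) = m - 1*(-1) = m + 1 = 1 + m)
J(S) = 69 + 2*S² (J(S) = (S² + S²) + 69 = 2*S² + 69 = 69 + 2*S²)
(n(-3) + J(48))/(-4869 + 1533) = ((1 - 3) + (69 + 2*48²))/(-4869 + 1533) = (-2 + (69 + 2*2304))/(-3336) = (-2 + (69 + 4608))*(-1/3336) = (-2 + 4677)*(-1/3336) = 4675*(-1/3336) = -4675/3336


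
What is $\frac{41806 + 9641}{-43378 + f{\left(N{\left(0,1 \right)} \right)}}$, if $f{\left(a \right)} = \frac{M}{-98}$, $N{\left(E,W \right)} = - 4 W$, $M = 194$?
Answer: $- \frac{2520903}{2125619} \approx -1.186$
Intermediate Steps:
$f{\left(a \right)} = - \frac{97}{49}$ ($f{\left(a \right)} = \frac{194}{-98} = 194 \left(- \frac{1}{98}\right) = - \frac{97}{49}$)
$\frac{41806 + 9641}{-43378 + f{\left(N{\left(0,1 \right)} \right)}} = \frac{41806 + 9641}{-43378 - \frac{97}{49}} = \frac{51447}{- \frac{2125619}{49}} = 51447 \left(- \frac{49}{2125619}\right) = - \frac{2520903}{2125619}$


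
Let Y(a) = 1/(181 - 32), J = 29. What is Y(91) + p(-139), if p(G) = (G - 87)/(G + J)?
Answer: 16892/8195 ≈ 2.0613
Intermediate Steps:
Y(a) = 1/149
p(G) = (-87 + G)/(29 + G) (p(G) = (G - 87)/(G + 29) = (-87 + G)/(29 + G))
Y(91) + p(-139) = 1/149 + (-87 - 139)/(29 - 139) = 1/149 - 226/(-110) = 1/149 - 1/110*(-226) = 1/149 + 113/55 = 16892/8195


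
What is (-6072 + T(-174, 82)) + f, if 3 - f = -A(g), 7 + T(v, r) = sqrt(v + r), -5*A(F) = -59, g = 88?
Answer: -30321/5 + 2*I*sqrt(23) ≈ -6064.2 + 9.5917*I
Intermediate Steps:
A(F) = 59/5 (A(F) = -1/5*(-59) = 59/5)
T(v, r) = -7 + sqrt(r + v) (T(v, r) = -7 + sqrt(v + r) = -7 + sqrt(r + v))
f = 74/5 (f = 3 - (-1)*59/5 = 3 - 1*(-59/5) = 3 + 59/5 = 74/5 ≈ 14.800)
(-6072 + T(-174, 82)) + f = (-6072 + (-7 + sqrt(82 - 174))) + 74/5 = (-6072 + (-7 + sqrt(-92))) + 74/5 = (-6072 + (-7 + 2*I*sqrt(23))) + 74/5 = (-6079 + 2*I*sqrt(23)) + 74/5 = -30321/5 + 2*I*sqrt(23)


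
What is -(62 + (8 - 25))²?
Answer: -2025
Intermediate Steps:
-(62 + (8 - 25))² = -(62 - 17)² = -1*45² = -1*2025 = -2025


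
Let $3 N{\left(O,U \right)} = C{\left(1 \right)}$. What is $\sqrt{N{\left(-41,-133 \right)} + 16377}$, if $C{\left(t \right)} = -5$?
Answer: $\frac{11 \sqrt{1218}}{3} \approx 127.97$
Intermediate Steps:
$N{\left(O,U \right)} = - \frac{5}{3}$ ($N{\left(O,U \right)} = \frac{1}{3} \left(-5\right) = - \frac{5}{3}$)
$\sqrt{N{\left(-41,-133 \right)} + 16377} = \sqrt{- \frac{5}{3} + 16377} = \sqrt{\frac{49126}{3}} = \frac{11 \sqrt{1218}}{3}$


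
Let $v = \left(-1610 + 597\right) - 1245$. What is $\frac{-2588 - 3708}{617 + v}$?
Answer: $\frac{6296}{1641} \approx 3.8367$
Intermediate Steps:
$v = -2258$ ($v = -1013 - 1245 = -2258$)
$\frac{-2588 - 3708}{617 + v} = \frac{-2588 - 3708}{617 - 2258} = \frac{-2588 - 3708}{-1641} = \left(-2588 - 3708\right) \left(- \frac{1}{1641}\right) = \left(-6296\right) \left(- \frac{1}{1641}\right) = \frac{6296}{1641}$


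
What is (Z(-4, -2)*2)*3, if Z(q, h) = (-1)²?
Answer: 6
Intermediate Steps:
Z(q, h) = 1
(Z(-4, -2)*2)*3 = (1*2)*3 = 2*3 = 6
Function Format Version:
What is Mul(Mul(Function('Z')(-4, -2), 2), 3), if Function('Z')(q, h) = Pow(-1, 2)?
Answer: 6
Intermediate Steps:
Function('Z')(q, h) = 1
Mul(Mul(Function('Z')(-4, -2), 2), 3) = Mul(Mul(1, 2), 3) = Mul(2, 3) = 6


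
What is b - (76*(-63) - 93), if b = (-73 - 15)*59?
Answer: -311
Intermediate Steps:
b = -5192 (b = -88*59 = -5192)
b - (76*(-63) - 93) = -5192 - (76*(-63) - 93) = -5192 - (-4788 - 93) = -5192 - 1*(-4881) = -5192 + 4881 = -311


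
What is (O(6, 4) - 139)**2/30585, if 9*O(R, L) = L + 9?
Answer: 1532644/2477385 ≈ 0.61865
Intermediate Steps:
O(R, L) = 1 + L/9 (O(R, L) = (L + 9)/9 = (9 + L)/9 = 1 + L/9)
(O(6, 4) - 139)**2/30585 = ((1 + (1/9)*4) - 139)**2/30585 = ((1 + 4/9) - 139)**2*(1/30585) = (13/9 - 139)**2*(1/30585) = (-1238/9)**2*(1/30585) = (1532644/81)*(1/30585) = 1532644/2477385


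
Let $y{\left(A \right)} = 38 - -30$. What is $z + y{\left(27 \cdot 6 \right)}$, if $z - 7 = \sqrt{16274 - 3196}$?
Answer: $75 + \sqrt{13078} \approx 189.36$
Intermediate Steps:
$y{\left(A \right)} = 68$ ($y{\left(A \right)} = 38 + 30 = 68$)
$z = 7 + \sqrt{13078}$ ($z = 7 + \sqrt{16274 - 3196} = 7 + \sqrt{13078} \approx 121.36$)
$z + y{\left(27 \cdot 6 \right)} = \left(7 + \sqrt{13078}\right) + 68 = 75 + \sqrt{13078}$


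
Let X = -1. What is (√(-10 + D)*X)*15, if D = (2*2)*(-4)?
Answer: -15*I*√26 ≈ -76.485*I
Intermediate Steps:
D = -16 (D = 4*(-4) = -16)
(√(-10 + D)*X)*15 = (√(-10 - 16)*(-1))*15 = (√(-26)*(-1))*15 = ((I*√26)*(-1))*15 = -I*√26*15 = -15*I*√26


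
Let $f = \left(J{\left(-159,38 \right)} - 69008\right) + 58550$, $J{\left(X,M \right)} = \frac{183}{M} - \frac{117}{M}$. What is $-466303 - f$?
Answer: $- \frac{8661088}{19} \approx -4.5585 \cdot 10^{5}$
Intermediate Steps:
$J{\left(X,M \right)} = \frac{66}{M}$
$f = - \frac{198669}{19}$ ($f = \left(\frac{66}{38} - 69008\right) + 58550 = \left(66 \cdot \frac{1}{38} - 69008\right) + 58550 = \left(\frac{33}{19} - 69008\right) + 58550 = - \frac{1311119}{19} + 58550 = - \frac{198669}{19} \approx -10456.0$)
$-466303 - f = -466303 - - \frac{198669}{19} = -466303 + \frac{198669}{19} = - \frac{8661088}{19}$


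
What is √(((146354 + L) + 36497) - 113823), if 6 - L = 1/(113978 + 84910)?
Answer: √682684760044902/99444 ≈ 262.74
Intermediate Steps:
L = 1193327/198888 (L = 6 - 1/(113978 + 84910) = 6 - 1/198888 = 1193327/198888 ≈ 6.0000)
√(((146354 + L) + 36497) - 113823) = √(((146354 + 1193327/198888) + 36497) - 113823) = √((29109247679/198888 + 36497) - 113823) = √(36368063015/198888 - 113823) = √(13730034191/198888) = √682684760044902/99444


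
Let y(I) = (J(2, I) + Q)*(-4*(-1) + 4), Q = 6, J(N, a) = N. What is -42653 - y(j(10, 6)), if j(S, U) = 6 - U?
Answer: -42717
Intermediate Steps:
y(I) = 64 (y(I) = (2 + 6)*(-4*(-1) + 4) = 8*(4 + 4) = 8*8 = 64)
-42653 - y(j(10, 6)) = -42653 - 1*64 = -42653 - 64 = -42717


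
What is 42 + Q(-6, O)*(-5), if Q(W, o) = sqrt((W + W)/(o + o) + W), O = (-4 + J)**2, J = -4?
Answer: 42 - 5*I*sqrt(390)/8 ≈ 42.0 - 12.343*I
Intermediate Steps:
O = 64 (O = (-4 - 4)**2 = (-8)**2 = 64)
Q(W, o) = sqrt(W + W/o) (Q(W, o) = sqrt((2*W)/((2*o)) + W) = sqrt((2*W)*(1/(2*o)) + W) = sqrt(W/o + W) = sqrt(W + W/o))
42 + Q(-6, O)*(-5) = 42 + sqrt(-6 - 6/64)*(-5) = 42 + sqrt(-6 - 6*1/64)*(-5) = 42 + sqrt(-6 - 3/32)*(-5) = 42 + sqrt(-195/32)*(-5) = 42 + (I*sqrt(390)/8)*(-5) = 42 - 5*I*sqrt(390)/8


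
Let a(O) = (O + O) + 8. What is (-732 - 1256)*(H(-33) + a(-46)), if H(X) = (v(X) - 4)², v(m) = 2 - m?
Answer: -1743476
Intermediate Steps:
a(O) = 8 + 2*O (a(O) = 2*O + 8 = 8 + 2*O)
H(X) = (-2 - X)² (H(X) = ((2 - X) - 4)² = (-2 - X)²)
(-732 - 1256)*(H(-33) + a(-46)) = (-732 - 1256)*((2 - 33)² + (8 + 2*(-46))) = -1988*((-31)² + (8 - 92)) = -1988*(961 - 84) = -1988*877 = -1743476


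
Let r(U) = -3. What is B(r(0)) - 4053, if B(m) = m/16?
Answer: -64851/16 ≈ -4053.2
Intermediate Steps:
B(m) = m/16 (B(m) = m*(1/16) = m/16)
B(r(0)) - 4053 = (1/16)*(-3) - 4053 = -3/16 - 4053 = -64851/16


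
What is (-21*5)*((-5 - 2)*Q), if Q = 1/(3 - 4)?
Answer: -735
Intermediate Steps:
Q = -1 (Q = 1/(-1) = -1)
(-21*5)*((-5 - 2)*Q) = (-21*5)*((-5 - 2)*(-1)) = -(-735)*(-1) = -105*7 = -735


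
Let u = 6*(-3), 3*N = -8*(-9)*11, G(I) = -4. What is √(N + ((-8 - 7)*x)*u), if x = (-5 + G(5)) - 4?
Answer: I*√3246 ≈ 56.974*I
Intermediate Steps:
N = 264 (N = (-8*(-9)*11)/3 = (72*11)/3 = (⅓)*792 = 264)
u = -18
x = -13 (x = (-5 - 4) - 4 = -9 - 4 = -13)
√(N + ((-8 - 7)*x)*u) = √(264 + ((-8 - 7)*(-13))*(-18)) = √(264 - 15*(-13)*(-18)) = √(264 + 195*(-18)) = √(264 - 3510) = √(-3246) = I*√3246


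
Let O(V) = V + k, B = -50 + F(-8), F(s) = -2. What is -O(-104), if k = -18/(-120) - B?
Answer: 1037/20 ≈ 51.850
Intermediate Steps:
B = -52 (B = -50 - 2 = -52)
k = 1043/20 (k = -18/(-120) - 1*(-52) = -18*(-1/120) + 52 = 3/20 + 52 = 1043/20 ≈ 52.150)
O(V) = 1043/20 + V (O(V) = V + 1043/20 = 1043/20 + V)
-O(-104) = -(1043/20 - 104) = -1*(-1037/20) = 1037/20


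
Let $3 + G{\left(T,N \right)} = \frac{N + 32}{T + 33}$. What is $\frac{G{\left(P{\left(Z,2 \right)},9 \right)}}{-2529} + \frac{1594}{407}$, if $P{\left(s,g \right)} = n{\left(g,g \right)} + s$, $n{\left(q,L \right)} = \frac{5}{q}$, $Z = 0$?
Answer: $\frac{286270363}{73080513} \approx 3.9172$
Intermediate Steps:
$P{\left(s,g \right)} = s + \frac{5}{g}$ ($P{\left(s,g \right)} = \frac{5}{g} + s = s + \frac{5}{g}$)
$G{\left(T,N \right)} = -3 + \frac{32 + N}{33 + T}$ ($G{\left(T,N \right)} = -3 + \frac{N + 32}{T + 33} = -3 + \frac{32 + N}{33 + T}$)
$\frac{G{\left(P{\left(Z,2 \right)},9 \right)}}{-2529} + \frac{1594}{407} = \frac{\frac{1}{33 + \left(0 + \frac{5}{2}\right)} \left(-67 + 9 - 3 \left(0 + \frac{5}{2}\right)\right)}{-2529} + \frac{1594}{407} = \frac{-67 + 9 - 3 \left(0 + 5 \cdot \frac{1}{2}\right)}{33 + \left(0 + 5 \cdot \frac{1}{2}\right)} \left(- \frac{1}{2529}\right) + 1594 \cdot \frac{1}{407} = \frac{-67 + 9 - 3 \left(0 + \frac{5}{2}\right)}{33 + \left(0 + \frac{5}{2}\right)} \left(- \frac{1}{2529}\right) + \frac{1594}{407} = \frac{-67 + 9 - \frac{15}{2}}{33 + \frac{5}{2}} \left(- \frac{1}{2529}\right) + \frac{1594}{407} = \frac{-67 + 9 - \frac{15}{2}}{\frac{71}{2}} \left(- \frac{1}{2529}\right) + \frac{1594}{407} = \frac{2}{71} \left(- \frac{131}{2}\right) \left(- \frac{1}{2529}\right) + \frac{1594}{407} = \left(- \frac{131}{71}\right) \left(- \frac{1}{2529}\right) + \frac{1594}{407} = \frac{131}{179559} + \frac{1594}{407} = \frac{286270363}{73080513}$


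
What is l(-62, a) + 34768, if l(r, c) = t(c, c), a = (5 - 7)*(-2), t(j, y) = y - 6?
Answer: 34766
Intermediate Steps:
t(j, y) = -6 + y
a = 4 (a = -2*(-2) = 4)
l(r, c) = -6 + c
l(-62, a) + 34768 = (-6 + 4) + 34768 = -2 + 34768 = 34766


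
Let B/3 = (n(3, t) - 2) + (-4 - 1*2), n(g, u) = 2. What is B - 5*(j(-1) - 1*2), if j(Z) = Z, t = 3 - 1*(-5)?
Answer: -3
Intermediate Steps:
t = 8 (t = 3 + 5 = 8)
B = -18 (B = 3*((2 - 2) + (-4 - 1*2)) = 3*(0 + (-4 - 2)) = 3*(0 - 6) = 3*(-6) = -18)
B - 5*(j(-1) - 1*2) = -18 - 5*(-1 - 1*2) = -18 - 5*(-1 - 2) = -18 - 5*(-3) = -18 + 15 = -3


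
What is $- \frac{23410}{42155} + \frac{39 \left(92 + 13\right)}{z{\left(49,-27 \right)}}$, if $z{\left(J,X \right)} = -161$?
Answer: $- \frac{5039821}{193913} \approx -25.99$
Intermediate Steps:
$- \frac{23410}{42155} + \frac{39 \left(92 + 13\right)}{z{\left(49,-27 \right)}} = - \frac{23410}{42155} + \frac{39 \left(92 + 13\right)}{-161} = \left(-23410\right) \frac{1}{42155} + 39 \cdot 105 \left(- \frac{1}{161}\right) = - \frac{4682}{8431} + 4095 \left(- \frac{1}{161}\right) = - \frac{4682}{8431} - \frac{585}{23} = - \frac{5039821}{193913}$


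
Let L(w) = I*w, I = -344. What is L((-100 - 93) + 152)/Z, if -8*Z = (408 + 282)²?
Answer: -28208/119025 ≈ -0.23699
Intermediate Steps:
L(w) = -344*w
Z = -119025/2 (Z = -(408 + 282)²/8 = -⅛*690² = -⅛*476100 = -119025/2 ≈ -59513.)
L((-100 - 93) + 152)/Z = (-344*((-100 - 93) + 152))/(-119025/2) = -344*(-193 + 152)*(-2/119025) = -344*(-41)*(-2/119025) = 14104*(-2/119025) = -28208/119025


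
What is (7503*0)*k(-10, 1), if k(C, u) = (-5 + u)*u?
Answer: 0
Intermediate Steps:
k(C, u) = u*(-5 + u)
(7503*0)*k(-10, 1) = (7503*0)*(1*(-5 + 1)) = 0*(1*(-4)) = 0*(-4) = 0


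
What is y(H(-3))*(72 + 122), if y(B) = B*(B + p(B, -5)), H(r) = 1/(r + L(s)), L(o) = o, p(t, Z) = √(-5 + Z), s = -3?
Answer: 97/18 - 97*I*√10/3 ≈ 5.3889 - 102.25*I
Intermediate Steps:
H(r) = 1/(-3 + r) (H(r) = 1/(r - 3) = 1/(-3 + r))
y(B) = B*(B + I*√10) (y(B) = B*(B + √(-5 - 5)) = B*(B + √(-10)) = B*(B + I*√10))
y(H(-3))*(72 + 122) = ((1/(-3 - 3) + I*√10)/(-3 - 3))*(72 + 122) = ((1/(-6) + I*√10)/(-6))*194 = -(-⅙ + I*√10)/6*194 = (1/36 - I*√10/6)*194 = 97/18 - 97*I*√10/3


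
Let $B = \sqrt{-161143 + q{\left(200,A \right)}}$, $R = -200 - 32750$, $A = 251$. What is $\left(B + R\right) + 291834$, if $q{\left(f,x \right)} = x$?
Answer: $258884 + 2 i \sqrt{40223} \approx 2.5888 \cdot 10^{5} + 401.11 i$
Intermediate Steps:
$R = -32950$ ($R = -200 - 32750 = -32950$)
$B = 2 i \sqrt{40223}$ ($B = \sqrt{-161143 + 251} = \sqrt{-160892} = 2 i \sqrt{40223} \approx 401.11 i$)
$\left(B + R\right) + 291834 = \left(2 i \sqrt{40223} - 32950\right) + 291834 = \left(-32950 + 2 i \sqrt{40223}\right) + 291834 = 258884 + 2 i \sqrt{40223}$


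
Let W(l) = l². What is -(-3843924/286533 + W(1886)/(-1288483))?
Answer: 86551122640/5350621731 ≈ 16.176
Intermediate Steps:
-(-3843924/286533 + W(1886)/(-1288483)) = -(-3843924/286533 + 1886²/(-1288483)) = -(-3843924*1/286533 + 3556996*(-1/1288483)) = -(-1281308/95511 - 154652/56021) = -1*(-86551122640/5350621731) = 86551122640/5350621731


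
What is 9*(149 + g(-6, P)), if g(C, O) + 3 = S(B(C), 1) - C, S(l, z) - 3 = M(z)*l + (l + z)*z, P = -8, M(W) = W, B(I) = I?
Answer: 1296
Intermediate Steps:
S(l, z) = 3 + l*z + z*(l + z) (S(l, z) = 3 + (z*l + (l + z)*z) = 3 + (l*z + z*(l + z)) = 3 + l*z + z*(l + z))
g(C, O) = 1 + C (g(C, O) = -3 + ((3 + 1² + 2*C*1) - C) = -3 + ((3 + 1 + 2*C) - C) = -3 + ((4 + 2*C) - C) = -3 + (4 + C) = 1 + C)
9*(149 + g(-6, P)) = 9*(149 + (1 - 6)) = 9*(149 - 5) = 9*144 = 1296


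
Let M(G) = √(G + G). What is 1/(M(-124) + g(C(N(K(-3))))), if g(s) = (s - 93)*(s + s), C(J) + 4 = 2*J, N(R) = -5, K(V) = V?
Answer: 749/2244066 - I*√62/4488132 ≈ 0.00033377 - 1.7544e-6*I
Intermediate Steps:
C(J) = -4 + 2*J
M(G) = √2*√G (M(G) = √(2*G) = √2*√G)
g(s) = 2*s*(-93 + s) (g(s) = (-93 + s)*(2*s) = 2*s*(-93 + s))
1/(M(-124) + g(C(N(K(-3))))) = 1/(√2*√(-124) + 2*(-4 + 2*(-5))*(-93 + (-4 + 2*(-5)))) = 1/(√2*(2*I*√31) + 2*(-4 - 10)*(-93 + (-4 - 10))) = 1/(2*I*√62 + 2*(-14)*(-93 - 14)) = 1/(2*I*√62 + 2*(-14)*(-107)) = 1/(2*I*√62 + 2996) = 1/(2996 + 2*I*√62)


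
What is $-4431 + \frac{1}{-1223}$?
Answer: $- \frac{5419114}{1223} \approx -4431.0$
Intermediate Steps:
$-4431 + \frac{1}{-1223} = -4431 - \frac{1}{1223} = - \frac{5419114}{1223}$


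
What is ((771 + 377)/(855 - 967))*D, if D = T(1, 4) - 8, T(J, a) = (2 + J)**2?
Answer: -41/4 ≈ -10.250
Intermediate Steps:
D = 1 (D = (2 + 1)**2 - 8 = 3**2 - 8 = 9 - 8 = 1)
((771 + 377)/(855 - 967))*D = ((771 + 377)/(855 - 967))*1 = (1148/(-112))*1 = (1148*(-1/112))*1 = -41/4*1 = -41/4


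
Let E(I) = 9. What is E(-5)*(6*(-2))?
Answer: -108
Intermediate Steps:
E(-5)*(6*(-2)) = 9*(6*(-2)) = 9*(-12) = -108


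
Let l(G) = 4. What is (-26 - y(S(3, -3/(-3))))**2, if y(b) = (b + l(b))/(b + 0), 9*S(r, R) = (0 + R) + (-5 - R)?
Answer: 9801/25 ≈ 392.04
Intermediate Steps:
S(r, R) = -5/9 (S(r, R) = ((0 + R) + (-5 - R))/9 = (R + (-5 - R))/9 = (1/9)*(-5) = -5/9)
y(b) = (4 + b)/b (y(b) = (b + 4)/(b + 0) = (4 + b)/b)
(-26 - y(S(3, -3/(-3))))**2 = (-26 - (4 - 5/9)/(-5/9))**2 = (-26 - (-9)*31/(5*9))**2 = (-26 - 1*(-31/5))**2 = (-26 + 31/5)**2 = (-99/5)**2 = 9801/25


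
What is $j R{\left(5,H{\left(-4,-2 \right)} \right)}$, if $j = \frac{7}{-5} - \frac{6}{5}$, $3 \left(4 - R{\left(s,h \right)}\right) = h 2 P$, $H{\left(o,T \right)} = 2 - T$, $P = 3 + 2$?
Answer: $\frac{364}{15} \approx 24.267$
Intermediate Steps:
$P = 5$
$R{\left(s,h \right)} = 4 - \frac{10 h}{3}$ ($R{\left(s,h \right)} = 4 - \frac{h 2 \cdot 5}{3} = 4 - \frac{2 h 5}{3} = 4 - \frac{10 h}{3}$)
$j = - \frac{13}{5}$ ($j = 7 \left(- \frac{1}{5}\right) - \frac{6}{5} = - \frac{7}{5} - \frac{6}{5} = - \frac{13}{5} \approx -2.6$)
$j R{\left(5,H{\left(-4,-2 \right)} \right)} = - \frac{13 \left(4 - \frac{10 \left(2 - -2\right)}{3}\right)}{5} = - \frac{13 \left(4 - \frac{10 \left(2 + 2\right)}{3}\right)}{5} = - \frac{13 \left(4 - \frac{40}{3}\right)}{5} = \left(- \frac{13}{5}\right) \left(- \frac{28}{3}\right) = \frac{364}{15}$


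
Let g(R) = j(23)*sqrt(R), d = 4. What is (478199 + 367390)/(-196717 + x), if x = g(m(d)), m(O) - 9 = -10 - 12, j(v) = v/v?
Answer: -166341731313/38697578102 - 845589*I*sqrt(13)/38697578102 ≈ -4.2985 - 7.8786e-5*I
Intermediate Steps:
j(v) = 1
m(O) = -13 (m(O) = 9 + (-10 - 12) = 9 - 22 = -13)
g(R) = sqrt(R) (g(R) = 1*sqrt(R) = sqrt(R))
x = I*sqrt(13) (x = sqrt(-13) = I*sqrt(13) ≈ 3.6056*I)
(478199 + 367390)/(-196717 + x) = (478199 + 367390)/(-196717 + I*sqrt(13)) = 845589/(-196717 + I*sqrt(13))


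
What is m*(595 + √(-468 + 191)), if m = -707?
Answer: -420665 - 707*I*√277 ≈ -4.2067e+5 - 11767.0*I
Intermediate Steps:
m*(595 + √(-468 + 191)) = -707*(595 + √(-468 + 191)) = -707*(595 + √(-277)) = -707*(595 + I*√277) = -420665 - 707*I*√277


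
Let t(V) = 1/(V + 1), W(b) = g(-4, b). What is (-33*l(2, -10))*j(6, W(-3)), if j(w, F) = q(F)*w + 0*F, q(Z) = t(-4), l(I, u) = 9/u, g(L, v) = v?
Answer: -297/5 ≈ -59.400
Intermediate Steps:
W(b) = b
t(V) = 1/(1 + V)
q(Z) = -⅓ (q(Z) = 1/(1 - 4) = 1/(-3) = -⅓)
j(w, F) = -w/3 (j(w, F) = -w/3 + 0*F = -w/3 + 0 = -w/3)
(-33*l(2, -10))*j(6, W(-3)) = (-297/(-10))*(-⅓*6) = -297*(-1)/10*(-2) = -33*(-9/10)*(-2) = (297/10)*(-2) = -297/5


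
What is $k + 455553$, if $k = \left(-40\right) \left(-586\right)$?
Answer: $478993$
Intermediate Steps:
$k = 23440$
$k + 455553 = 23440 + 455553 = 478993$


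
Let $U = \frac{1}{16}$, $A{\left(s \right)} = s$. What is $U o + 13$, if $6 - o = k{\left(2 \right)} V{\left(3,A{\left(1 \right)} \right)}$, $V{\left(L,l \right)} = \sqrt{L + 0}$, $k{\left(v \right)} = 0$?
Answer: $\frac{107}{8} \approx 13.375$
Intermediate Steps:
$U = \frac{1}{16} \approx 0.0625$
$V{\left(L,l \right)} = \sqrt{L}$
$o = 6$ ($o = 6 - 0 \sqrt{3} = 6 - 0 = 6 + 0 = 6$)
$U o + 13 = \frac{1}{16} \cdot 6 + 13 = \frac{3}{8} + 13 = \frac{107}{8}$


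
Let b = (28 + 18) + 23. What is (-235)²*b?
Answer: 3810525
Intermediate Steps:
b = 69 (b = 46 + 23 = 69)
(-235)²*b = (-235)²*69 = 55225*69 = 3810525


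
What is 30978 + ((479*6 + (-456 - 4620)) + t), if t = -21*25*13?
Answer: 21951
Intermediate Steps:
t = -6825 (t = -525*13 = -6825)
30978 + ((479*6 + (-456 - 4620)) + t) = 30978 + ((479*6 + (-456 - 4620)) - 6825) = 30978 + ((2874 - 5076) - 6825) = 30978 + (-2202 - 6825) = 30978 - 9027 = 21951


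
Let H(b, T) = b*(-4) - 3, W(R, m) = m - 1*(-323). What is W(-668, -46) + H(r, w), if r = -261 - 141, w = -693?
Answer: 1882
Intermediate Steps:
W(R, m) = 323 + m (W(R, m) = m + 323 = 323 + m)
r = -402
H(b, T) = -3 - 4*b (H(b, T) = -4*b - 3 = -3 - 4*b)
W(-668, -46) + H(r, w) = (323 - 46) + (-3 - 4*(-402)) = 277 + (-3 + 1608) = 277 + 1605 = 1882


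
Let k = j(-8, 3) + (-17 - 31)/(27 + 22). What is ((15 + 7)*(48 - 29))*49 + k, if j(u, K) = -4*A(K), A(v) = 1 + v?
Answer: 1002786/49 ≈ 20465.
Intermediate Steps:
j(u, K) = -4 - 4*K (j(u, K) = -4*(1 + K) = -4 - 4*K)
k = -832/49 (k = (-4 - 4*3) + (-17 - 31)/(27 + 22) = (-4 - 12) - 48/49 = -16 - 48*1/49 = -16 - 48/49 = -832/49 ≈ -16.980)
((15 + 7)*(48 - 29))*49 + k = ((15 + 7)*(48 - 29))*49 - 832/49 = (22*19)*49 - 832/49 = 418*49 - 832/49 = 20482 - 832/49 = 1002786/49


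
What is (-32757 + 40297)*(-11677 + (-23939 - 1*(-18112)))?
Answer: -131980160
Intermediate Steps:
(-32757 + 40297)*(-11677 + (-23939 - 1*(-18112))) = 7540*(-11677 + (-23939 + 18112)) = 7540*(-11677 - 5827) = 7540*(-17504) = -131980160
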